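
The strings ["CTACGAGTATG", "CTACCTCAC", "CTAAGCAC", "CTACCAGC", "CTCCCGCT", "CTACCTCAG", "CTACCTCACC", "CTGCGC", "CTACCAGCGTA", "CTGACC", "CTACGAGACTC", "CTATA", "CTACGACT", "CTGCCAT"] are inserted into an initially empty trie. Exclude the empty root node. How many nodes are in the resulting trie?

Count nodes per top-level branch (shared prefixes stored once):
  'C'-branch (CTAAGCAC, CTACCAGC, CTACCAGCGTA, CTACCTCAC, CTACCTCACC, CTACCTCAG, CTACGACT, CTACGAGACTC, CTACGAGTATG, CTATA, CTCCCGCT, CTGACC, CTGCCAT, CTGCGC): 53 nodes
Sum: 53

53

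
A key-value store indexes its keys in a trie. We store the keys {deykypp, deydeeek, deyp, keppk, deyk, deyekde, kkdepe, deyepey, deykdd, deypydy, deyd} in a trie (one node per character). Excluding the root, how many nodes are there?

35

Count nodes per top-level branch (shared prefixes stored once):
  'd'-branch (deyd, deydeeek, deyekde, deyepey, deyk, deykdd, deykypp, deyp, deypydy): 25 nodes
  'k'-branch (keppk, kkdepe): 10 nodes
Sum: 35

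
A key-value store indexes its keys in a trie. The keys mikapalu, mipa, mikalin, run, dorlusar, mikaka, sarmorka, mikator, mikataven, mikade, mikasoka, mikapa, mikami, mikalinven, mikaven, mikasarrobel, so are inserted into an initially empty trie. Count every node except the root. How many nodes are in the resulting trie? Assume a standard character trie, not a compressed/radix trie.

63

For each word, the new-node count is its length minus the longest prefix already in the trie:
  "mikapalu" → 8 new (m, i, k, a, p, a, l, u)
  "mipa" → prefix "mi" already present; 2 new (p, a)
  "mikalin" → prefix "mika" already present; 3 new (l, i, n)
  "run" → 3 new (r, u, n)
  "dorlusar" → 8 new (d, o, r, l, u, s, a, r)
  "mikaka" → prefix "mika" already present; 2 new (k, a)
  "sarmorka" → 8 new (s, a, r, m, o, r, k, a)
  "mikator" → prefix "mika" already present; 3 new (t, o, r)
  "mikataven" → prefix "mikat" already present; 4 new (a, v, e, n)
  "mikade" → prefix "mika" already present; 2 new (d, e)
  "mikasoka" → prefix "mika" already present; 4 new (s, o, k, a)
  "mikapa" → prefix "mikapa" already present; 0 new (none)
  "mikami" → prefix "mika" already present; 2 new (m, i)
  "mikalinven" → prefix "mikalin" already present; 3 new (v, e, n)
  "mikaven" → prefix "mika" already present; 3 new (v, e, n)
  "mikasarrobel" → prefix "mikas" already present; 7 new (a, r, r, o, b, e, l)
  "so" → prefix "s" already present; 1 new (o)
Total nodes = 8 + 2 + 3 + 3 + 8 + 2 + 8 + 3 + 4 + 2 + 4 + 0 + 2 + 3 + 3 + 7 + 1 = 63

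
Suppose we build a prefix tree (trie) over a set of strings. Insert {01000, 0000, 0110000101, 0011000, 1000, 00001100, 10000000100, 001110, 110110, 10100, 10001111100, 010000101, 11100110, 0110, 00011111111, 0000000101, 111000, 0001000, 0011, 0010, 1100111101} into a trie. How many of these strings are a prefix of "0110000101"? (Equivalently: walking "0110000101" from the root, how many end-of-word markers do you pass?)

Traverse "0110000101" character by character; count nodes along the way that are marked as word ends.
Prefixes of the query that are stored words: "0110", "0110000101"
Count: 2

2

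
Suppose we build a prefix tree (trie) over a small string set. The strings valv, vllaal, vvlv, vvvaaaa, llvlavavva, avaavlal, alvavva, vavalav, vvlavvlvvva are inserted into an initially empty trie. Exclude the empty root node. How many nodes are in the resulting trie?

54

Insert word by word; a character creates a node only if that edge doesn't already exist:
  "valv" → 4 new (v, a, l, v)
  "vllaal" → prefix "v" already present; 5 new (l, l, a, a, l)
  "vvlv" → prefix "v" already present; 3 new (v, l, v)
  "vvvaaaa" → prefix "vv" already present; 5 new (v, a, a, a, a)
  "llvlavavva" → 10 new (l, l, v, l, a, v, a, v, v, a)
  "avaavlal" → 8 new (a, v, a, a, v, l, a, l)
  "alvavva" → prefix "a" already present; 6 new (l, v, a, v, v, a)
  "vavalav" → prefix "va" already present; 5 new (v, a, l, a, v)
  "vvlavvlvvva" → prefix "vvl" already present; 8 new (a, v, v, l, v, v, v, a)
Total nodes = 4 + 5 + 3 + 5 + 10 + 8 + 6 + 5 + 8 = 54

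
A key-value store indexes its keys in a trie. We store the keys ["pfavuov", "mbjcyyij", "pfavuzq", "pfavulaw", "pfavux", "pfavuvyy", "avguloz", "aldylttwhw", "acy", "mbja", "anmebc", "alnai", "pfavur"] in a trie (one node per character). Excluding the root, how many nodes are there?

52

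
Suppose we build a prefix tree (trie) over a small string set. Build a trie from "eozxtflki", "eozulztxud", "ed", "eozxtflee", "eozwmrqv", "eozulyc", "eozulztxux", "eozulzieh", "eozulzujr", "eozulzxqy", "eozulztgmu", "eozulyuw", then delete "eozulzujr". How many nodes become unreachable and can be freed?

3

A node on "eozulzujr"'s path can go only if nothing else ends at it or branches off below it.
The suffix "ujr" (3 nodes) is used only by "eozulzujr"; the node for "eozulz" still has the child "t", so pruning stops there.
Nodes removed: 3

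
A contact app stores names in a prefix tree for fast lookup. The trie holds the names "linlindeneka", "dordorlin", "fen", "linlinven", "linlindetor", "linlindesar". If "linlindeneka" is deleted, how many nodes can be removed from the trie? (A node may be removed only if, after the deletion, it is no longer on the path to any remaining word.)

4

A node on "linlindeneka"'s path can go only if nothing else ends at it or branches off below it.
The suffix "neka" (4 nodes) is used only by "linlindeneka"; the node for "linlinde" still has the child "t", so pruning stops there.
Nodes removed: 4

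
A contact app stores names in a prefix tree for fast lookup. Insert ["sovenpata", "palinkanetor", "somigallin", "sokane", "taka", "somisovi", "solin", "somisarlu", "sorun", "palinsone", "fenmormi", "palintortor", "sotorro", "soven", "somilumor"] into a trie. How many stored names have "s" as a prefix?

Walk to "s"; the words in its subtree are exactly those with that prefix.
Words under "s": sokane, solin, somigallin, somilumor, somisarlu, somisovi, sorun, sotorro, soven, sovenpata
Count: 10

10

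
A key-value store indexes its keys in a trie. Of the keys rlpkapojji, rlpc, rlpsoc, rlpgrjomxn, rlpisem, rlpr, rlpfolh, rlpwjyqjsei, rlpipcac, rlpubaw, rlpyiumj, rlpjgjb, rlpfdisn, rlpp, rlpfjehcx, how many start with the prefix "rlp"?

Walk to "rlp"; the words in its subtree are exactly those with that prefix.
Matches: "rlpc", "rlpfdisn", "rlpfjehcx", "rlpfolh", "rlpgrjomxn", "rlpipcac", "rlpisem", "rlpjgjb", "rlpkapojji", "rlpp", "rlpr", "rlpsoc", "rlpubaw", "rlpwjyqjsei", "rlpyiumj"
Count: 15

15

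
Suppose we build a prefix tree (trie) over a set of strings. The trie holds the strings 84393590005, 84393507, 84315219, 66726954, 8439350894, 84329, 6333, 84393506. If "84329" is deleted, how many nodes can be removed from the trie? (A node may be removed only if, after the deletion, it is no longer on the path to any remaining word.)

2

After clearing the end-marker at "84329", prune upward until reaching a node still needed by another word.
The suffix "29" (2 nodes) is used only by "84329"; the node for "843" still has the child "9", so pruning stops there.
Nodes removed: 2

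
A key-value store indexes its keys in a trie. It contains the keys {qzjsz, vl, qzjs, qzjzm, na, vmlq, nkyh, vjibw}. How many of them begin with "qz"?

Filter for entries beginning with "qz":
Words under "qz": qzjs, qzjsz, qzjzm
Count: 3

3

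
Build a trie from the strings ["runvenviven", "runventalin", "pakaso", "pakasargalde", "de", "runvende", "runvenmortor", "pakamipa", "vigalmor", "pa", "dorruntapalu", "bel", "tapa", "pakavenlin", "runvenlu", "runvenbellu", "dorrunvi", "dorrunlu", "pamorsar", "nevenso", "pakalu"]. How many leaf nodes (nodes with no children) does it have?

20

Leaves are exactly the stored words that no other stored word extends.
Those words: "bel", "de", "dorrunlu", "dorruntapalu", "dorrunvi", "nevenso", "pakalu", "pakamipa", "pakasargalde", "pakaso", "pakavenlin", "pamorsar", "runvenbellu", "runvende", "runvenlu", "runvenmortor", "runventalin", "runvenviven", "tapa", "vigalmor"
Leaf count: 20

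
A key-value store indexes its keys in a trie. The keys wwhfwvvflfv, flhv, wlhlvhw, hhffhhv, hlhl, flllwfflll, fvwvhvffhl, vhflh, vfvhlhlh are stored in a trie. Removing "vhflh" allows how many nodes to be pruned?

Walk "vhflh" from the leaf back toward the root, removing each node that no remaining word uses.
The suffix "hflh" (4 nodes) is used only by "vhflh"; the node for "v" still has the child "f", so pruning stops there.
Nodes removed: 4

4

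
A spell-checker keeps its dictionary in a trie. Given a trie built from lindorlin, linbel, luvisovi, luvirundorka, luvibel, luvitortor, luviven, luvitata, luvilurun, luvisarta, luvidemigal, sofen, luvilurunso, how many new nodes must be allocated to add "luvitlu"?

2

"luvit" is already a path in the trie; the remaining "lu" must be added.
So 7 − 5 = 2 new nodes.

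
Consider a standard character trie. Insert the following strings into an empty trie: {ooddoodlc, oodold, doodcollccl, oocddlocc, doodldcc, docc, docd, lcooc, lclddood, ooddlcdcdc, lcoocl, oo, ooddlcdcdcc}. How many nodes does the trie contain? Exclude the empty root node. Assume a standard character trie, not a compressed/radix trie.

Trace insertions, counting only characters that open a new branch:
  "ooddoodlc" → 9 new (o, o, d, d, o, o, d, l, c)
  "oodold" → prefix "ood" already present; 3 new (o, l, d)
  "doodcollccl" → 11 new (d, o, o, d, c, o, l, l, c, c, l)
  "oocddlocc" → prefix "oo" already present; 7 new (c, d, d, l, o, c, c)
  "doodldcc" → prefix "dood" already present; 4 new (l, d, c, c)
  "docc" → prefix "do" already present; 2 new (c, c)
  "docd" → prefix "doc" already present; 1 new (d)
  "lcooc" → 5 new (l, c, o, o, c)
  "lclddood" → prefix "lc" already present; 6 new (l, d, d, o, o, d)
  "ooddlcdcdc" → prefix "oodd" already present; 6 new (l, c, d, c, d, c)
  "lcoocl" → prefix "lcooc" already present; 1 new (l)
  "oo" → prefix "oo" already present; 0 new (none)
  "ooddlcdcdcc" → prefix "ooddlcdcdc" already present; 1 new (c)
Total nodes = 9 + 3 + 11 + 7 + 4 + 2 + 1 + 5 + 6 + 6 + 1 + 0 + 1 = 56

56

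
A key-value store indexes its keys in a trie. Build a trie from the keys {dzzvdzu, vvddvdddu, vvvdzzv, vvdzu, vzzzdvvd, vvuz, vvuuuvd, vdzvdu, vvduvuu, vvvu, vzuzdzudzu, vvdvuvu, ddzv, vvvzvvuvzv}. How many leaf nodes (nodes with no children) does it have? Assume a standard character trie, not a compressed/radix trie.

A leaf is a node with no children — equivalently, the end of a word that is not a proper prefix of any other stored word.
Those words: "ddzv", "dzzvdzu", "vdzvdu", "vvddvdddu", "vvduvuu", "vvdvuvu", "vvdzu", "vvuuuvd", "vvuz", "vvvdzzv", "vvvu", "vvvzvvuvzv", "vzuzdzudzu", "vzzzdvvd"
Leaf count: 14

14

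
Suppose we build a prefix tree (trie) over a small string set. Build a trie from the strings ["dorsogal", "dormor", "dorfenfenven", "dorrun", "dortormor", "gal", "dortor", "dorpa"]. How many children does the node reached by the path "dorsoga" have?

Follow the path "dorsoga" to its node, then look at its outgoing edges.
Characters that immediately follow "dorsoga" among the stored strings: {l}.
That node has 1 child edge.

1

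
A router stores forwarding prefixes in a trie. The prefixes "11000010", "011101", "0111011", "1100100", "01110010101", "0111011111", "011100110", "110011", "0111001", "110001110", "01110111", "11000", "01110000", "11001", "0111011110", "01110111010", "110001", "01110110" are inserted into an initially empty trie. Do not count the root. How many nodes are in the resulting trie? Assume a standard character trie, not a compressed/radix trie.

Trace insertions, counting only characters that open a new branch:
  "11000010" → 8 new (1, 1, 0, 0, 0, 0, 1, 0)
  "011101" → 6 new (0, 1, 1, 1, 0, 1)
  "0111011" → prefix "011101" already present; 1 new (1)
  "1100100" → prefix "1100" already present; 3 new (1, 0, 0)
  "01110010101" → prefix "01110" already present; 6 new (0, 1, 0, 1, 0, 1)
  "0111011111" → prefix "0111011" already present; 3 new (1, 1, 1)
  "011100110" → prefix "0111001" already present; 2 new (1, 0)
  "110011" → prefix "11001" already present; 1 new (1)
  "0111001" → prefix "0111001" already present; 0 new (none)
  "110001110" → prefix "11000" already present; 4 new (1, 1, 1, 0)
  "01110111" → prefix "01110111" already present; 0 new (none)
  "11000" → prefix "11000" already present; 0 new (none)
  "01110000" → prefix "011100" already present; 2 new (0, 0)
  "11001" → prefix "11001" already present; 0 new (none)
  "0111011110" → prefix "011101111" already present; 1 new (0)
  "01110111010" → prefix "01110111" already present; 3 new (0, 1, 0)
  "110001" → prefix "110001" already present; 0 new (none)
  "01110110" → prefix "0111011" already present; 1 new (0)
Total nodes = 8 + 6 + 1 + 3 + 6 + 3 + 2 + 1 + 0 + 4 + 0 + 0 + 2 + 0 + 1 + 3 + 0 + 1 = 41

41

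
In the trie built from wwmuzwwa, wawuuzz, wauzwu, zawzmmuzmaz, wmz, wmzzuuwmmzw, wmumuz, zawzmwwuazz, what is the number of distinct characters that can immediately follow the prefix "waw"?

1

Walk "waw" from the root, arriving at one node.
Distinct next characters after "waw": u.
That node has 1 child edge.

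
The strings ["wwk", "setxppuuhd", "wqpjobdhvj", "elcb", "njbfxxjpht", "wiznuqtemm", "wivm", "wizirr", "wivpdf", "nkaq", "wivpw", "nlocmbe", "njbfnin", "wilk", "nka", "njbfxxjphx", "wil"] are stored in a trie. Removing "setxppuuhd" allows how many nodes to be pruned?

After clearing the end-marker at "setxppuuhd", prune upward until reaching a node still needed by another word.
No other word shares any prefix with "setxppuuhd", so all 10 of its nodes go.
Nodes removed: 10

10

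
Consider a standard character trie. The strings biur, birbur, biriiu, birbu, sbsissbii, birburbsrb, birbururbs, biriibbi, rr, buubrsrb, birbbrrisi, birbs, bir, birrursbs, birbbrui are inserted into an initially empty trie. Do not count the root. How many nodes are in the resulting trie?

Count nodes per top-level branch (shared prefixes stored once):
  'b'-branch (bir, birbbrrisi, birbbrui, birbs, birbu, birbur, birburbsrb, birbururbs, biriibbi, biriiu, birrursbs, biur, buubrsrb): 44 nodes
  'r'-branch (rr): 2 nodes
  's'-branch (sbsissbii): 9 nodes
Sum: 55

55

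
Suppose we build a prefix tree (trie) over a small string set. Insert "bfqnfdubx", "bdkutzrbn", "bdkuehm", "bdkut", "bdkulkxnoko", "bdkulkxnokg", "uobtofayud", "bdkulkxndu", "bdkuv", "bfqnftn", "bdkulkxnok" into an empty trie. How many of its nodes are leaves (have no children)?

Leaves are exactly the stored words that no other stored word extends.
Those words: "bdkuehm", "bdkulkxndu", "bdkulkxnokg", "bdkulkxnoko", "bdkutzrbn", "bdkuv", "bfqnfdubx", "bfqnftn", "uobtofayud"
Leaf count: 9

9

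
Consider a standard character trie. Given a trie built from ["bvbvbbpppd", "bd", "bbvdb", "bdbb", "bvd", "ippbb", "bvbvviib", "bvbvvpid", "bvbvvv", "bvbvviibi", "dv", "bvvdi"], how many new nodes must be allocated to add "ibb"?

The longest prefix of "ibb" already in the trie is "i" (length 1).
Each of the 2 remaining characters creates one node.

2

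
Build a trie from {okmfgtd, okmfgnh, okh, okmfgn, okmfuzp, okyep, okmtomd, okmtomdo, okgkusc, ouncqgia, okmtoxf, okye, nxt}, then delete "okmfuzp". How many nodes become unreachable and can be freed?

A node on "okmfuzp"'s path can go only if nothing else ends at it or branches off below it.
The suffix "uzp" (3 nodes) is used only by "okmfuzp"; the node for "okmf" still has the child "g", so pruning stops there.
Nodes removed: 3

3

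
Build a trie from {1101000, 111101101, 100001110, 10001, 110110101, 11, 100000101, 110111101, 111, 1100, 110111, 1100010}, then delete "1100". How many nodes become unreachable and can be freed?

A node on "1100"'s path can go only if nothing else ends at it or branches off below it.
Every node on "1100" is still needed (e.g. by "1100010"), so nothing is freed.
Nodes removed: 0

0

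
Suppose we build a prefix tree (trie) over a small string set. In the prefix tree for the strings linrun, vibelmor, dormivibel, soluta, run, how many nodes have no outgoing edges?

Leaves are exactly the stored words that no other stored word extends.
Those words: "dormivibel", "linrun", "run", "soluta", "vibelmor"
Leaf count: 5

5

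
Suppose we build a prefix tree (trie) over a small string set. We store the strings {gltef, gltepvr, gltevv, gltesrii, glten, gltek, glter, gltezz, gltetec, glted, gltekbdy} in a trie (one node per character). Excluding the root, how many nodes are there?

Trie structure (* marks end of a word):
(root)
└─ g
   └─ l
      └─ t
         └─ e
            ├─ d *
            ├─ f *
            ├─ k *
            │  └─ b
            │     └─ d
            │        └─ y *
            ├─ n *
            ├─ p
            │  └─ v
            │     └─ r *
            ├─ r *
            ├─ s
            │  └─ r
            │     └─ i
            │        └─ i *
            ├─ t
            │  └─ e
            │     └─ c *
            ├─ v
            │  └─ v *
            └─ z
               └─ z *
Counting every labelled node above: 26.

26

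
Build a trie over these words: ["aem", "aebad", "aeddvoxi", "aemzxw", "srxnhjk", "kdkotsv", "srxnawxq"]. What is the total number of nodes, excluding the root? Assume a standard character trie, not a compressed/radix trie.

33

Insert word by word; a character creates a node only if that edge doesn't already exist:
  "aem" → 3 new (a, e, m)
  "aebad" → prefix "ae" already present; 3 new (b, a, d)
  "aeddvoxi" → prefix "ae" already present; 6 new (d, d, v, o, x, i)
  "aemzxw" → prefix "aem" already present; 3 new (z, x, w)
  "srxnhjk" → 7 new (s, r, x, n, h, j, k)
  "kdkotsv" → 7 new (k, d, k, o, t, s, v)
  "srxnawxq" → prefix "srxn" already present; 4 new (a, w, x, q)
Total nodes = 3 + 3 + 6 + 3 + 7 + 7 + 4 = 33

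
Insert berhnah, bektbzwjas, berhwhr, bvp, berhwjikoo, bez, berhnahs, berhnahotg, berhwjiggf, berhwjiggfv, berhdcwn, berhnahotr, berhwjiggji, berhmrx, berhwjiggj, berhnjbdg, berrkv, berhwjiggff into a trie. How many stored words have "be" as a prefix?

Walk to "be"; the words in its subtree are exactly those with that prefix.
Matches: "bektbzwjas", "berhdcwn", "berhmrx", "berhnah", "berhnahotg", "berhnahotr", "berhnahs", "berhnjbdg", "berhwhr", "berhwjiggf", "berhwjiggff", "berhwjiggfv", "berhwjiggj", "berhwjiggji", "berhwjikoo", "berrkv", "bez"
Count: 17

17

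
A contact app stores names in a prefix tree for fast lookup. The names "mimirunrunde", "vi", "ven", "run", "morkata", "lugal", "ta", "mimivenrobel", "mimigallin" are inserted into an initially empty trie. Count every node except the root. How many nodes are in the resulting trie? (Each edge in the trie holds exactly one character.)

Count nodes per top-level branch (shared prefixes stored once):
  'l'-branch (lugal): 5 nodes
  'm'-branch (mimigallin, mimirunrunde, mimivenrobel, morkata): 32 nodes
  'r'-branch (run): 3 nodes
  't'-branch (ta): 2 nodes
  'v'-branch (ven, vi): 4 nodes
Sum: 46

46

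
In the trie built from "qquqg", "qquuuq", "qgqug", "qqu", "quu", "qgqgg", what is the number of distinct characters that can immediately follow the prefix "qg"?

Walk "qg" from the root, arriving at one node.
Characters that immediately follow "qg" among the stored strings: {q}.
That node has 1 child edge.

1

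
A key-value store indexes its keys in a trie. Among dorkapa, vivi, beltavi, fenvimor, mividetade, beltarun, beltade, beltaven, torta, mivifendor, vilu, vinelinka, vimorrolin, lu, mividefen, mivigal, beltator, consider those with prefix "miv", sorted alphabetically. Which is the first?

mividefen

DFS of the "miv" subtree visits, in order: "mividefen", "mividetade", "mivifendor", "mivigal"
The 1st is mividefen.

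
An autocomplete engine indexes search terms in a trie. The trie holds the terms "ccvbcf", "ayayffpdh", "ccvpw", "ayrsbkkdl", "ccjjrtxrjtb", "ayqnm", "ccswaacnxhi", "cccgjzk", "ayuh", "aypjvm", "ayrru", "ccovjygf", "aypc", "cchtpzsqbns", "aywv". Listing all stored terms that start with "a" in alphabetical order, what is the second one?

Filter for "a…" and sort: "ayayffpdh", "aypc", "aypjvm", "ayqnm", "ayrru", "ayrsbkkdl", "ayuh", "aywv"
Position 2: aypc

aypc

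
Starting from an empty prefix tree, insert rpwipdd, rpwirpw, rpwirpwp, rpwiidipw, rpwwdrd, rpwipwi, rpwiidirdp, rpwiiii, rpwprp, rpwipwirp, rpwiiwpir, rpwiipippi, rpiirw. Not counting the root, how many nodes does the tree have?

For each word, the new-node count is its length minus the longest prefix already in the trie:
  "rpwipdd" → 7 new (r, p, w, i, p, d, d)
  "rpwirpw" → prefix "rpwi" already present; 3 new (r, p, w)
  "rpwirpwp" → prefix "rpwirpw" already present; 1 new (p)
  "rpwiidipw" → prefix "rpwi" already present; 5 new (i, d, i, p, w)
  "rpwwdrd" → prefix "rpw" already present; 4 new (w, d, r, d)
  "rpwipwi" → prefix "rpwip" already present; 2 new (w, i)
  "rpwiidirdp" → prefix "rpwiidi" already present; 3 new (r, d, p)
  "rpwiiii" → prefix "rpwii" already present; 2 new (i, i)
  "rpwprp" → prefix "rpw" already present; 3 new (p, r, p)
  "rpwipwirp" → prefix "rpwipwi" already present; 2 new (r, p)
  "rpwiiwpir" → prefix "rpwii" already present; 4 new (w, p, i, r)
  "rpwiipippi" → prefix "rpwii" already present; 5 new (p, i, p, p, i)
  "rpiirw" → prefix "rp" already present; 4 new (i, i, r, w)
Total nodes = 7 + 3 + 1 + 5 + 4 + 2 + 3 + 2 + 3 + 2 + 4 + 5 + 4 = 45

45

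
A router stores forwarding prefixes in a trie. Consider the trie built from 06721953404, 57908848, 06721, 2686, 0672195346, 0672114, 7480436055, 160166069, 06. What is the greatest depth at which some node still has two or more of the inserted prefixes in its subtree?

9

The deepest shared node is where two words last agree before diverging.
e.g. "06721953404" and "0672195346" share the prefix "067219534" of length 9; no pair shares a longer one.
Longest shared-prefix length: 9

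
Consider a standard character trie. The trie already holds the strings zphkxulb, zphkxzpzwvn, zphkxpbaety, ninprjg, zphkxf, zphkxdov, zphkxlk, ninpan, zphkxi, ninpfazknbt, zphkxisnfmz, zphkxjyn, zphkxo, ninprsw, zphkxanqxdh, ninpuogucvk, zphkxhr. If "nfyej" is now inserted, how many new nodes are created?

4

Walking "nfyej" from the root, the first 1 characters ("n") follow existing edges; "f" is the first miss.
New nodes needed: |"nfyej"| − 1 = 5 − 1 = 4.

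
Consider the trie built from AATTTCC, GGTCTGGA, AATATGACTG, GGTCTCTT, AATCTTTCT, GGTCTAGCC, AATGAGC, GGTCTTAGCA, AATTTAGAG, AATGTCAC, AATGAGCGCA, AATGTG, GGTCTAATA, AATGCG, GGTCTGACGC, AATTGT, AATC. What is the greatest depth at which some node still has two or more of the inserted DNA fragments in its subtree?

7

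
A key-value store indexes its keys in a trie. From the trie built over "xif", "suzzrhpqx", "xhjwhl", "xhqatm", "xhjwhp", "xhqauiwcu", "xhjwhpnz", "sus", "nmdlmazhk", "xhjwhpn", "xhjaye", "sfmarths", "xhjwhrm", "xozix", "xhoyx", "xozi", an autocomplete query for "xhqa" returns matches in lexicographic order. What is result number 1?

xhqatm

Filter for "xhqa…" and sort: "xhqatm", "xhqauiwcu"
The 1st is xhqatm.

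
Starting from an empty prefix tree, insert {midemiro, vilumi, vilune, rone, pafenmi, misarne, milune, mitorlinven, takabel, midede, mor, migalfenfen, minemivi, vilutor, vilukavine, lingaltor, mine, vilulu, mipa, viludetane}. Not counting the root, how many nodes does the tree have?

99

Count nodes per top-level branch (shared prefixes stored once):
  'l'-branch (lingaltor): 9 nodes
  'm'-branch (midede, midemiro, migalfenfen, milune, mine, minemivi, mipa, misarne, mitorlinven, mor): 47 nodes
  'p'-branch (pafenmi): 7 nodes
  'r'-branch (rone): 4 nodes
  't'-branch (takabel): 7 nodes
  'v'-branch (viludetane, vilukavine, vilulu, vilumi, vilune, vilutor): 25 nodes
Sum: 99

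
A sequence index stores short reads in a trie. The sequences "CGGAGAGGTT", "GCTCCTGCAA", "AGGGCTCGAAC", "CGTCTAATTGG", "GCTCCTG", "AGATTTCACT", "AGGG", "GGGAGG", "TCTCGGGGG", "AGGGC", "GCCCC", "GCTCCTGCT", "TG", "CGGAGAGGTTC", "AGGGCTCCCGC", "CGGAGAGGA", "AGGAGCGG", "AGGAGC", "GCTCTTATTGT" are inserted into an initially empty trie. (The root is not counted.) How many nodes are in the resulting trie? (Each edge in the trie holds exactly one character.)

85

Insert word by word; a character creates a node only if that edge doesn't already exist:
  "CGGAGAGGTT" → 10 new (C, G, G, A, G, A, G, G, T, T)
  "GCTCCTGCAA" → 10 new (G, C, T, C, C, T, G, C, A, A)
  "AGGGCTCGAAC" → 11 new (A, G, G, G, C, T, C, G, A, A, C)
  "CGTCTAATTGG" → prefix "CG" already present; 9 new (T, C, T, A, A, T, T, G, G)
  "GCTCCTG" → prefix "GCTCCTG" already present; 0 new (none)
  "AGATTTCACT" → prefix "AG" already present; 8 new (A, T, T, T, C, A, C, T)
  "AGGG" → prefix "AGGG" already present; 0 new (none)
  "GGGAGG" → prefix "G" already present; 5 new (G, G, A, G, G)
  "TCTCGGGGG" → 9 new (T, C, T, C, G, G, G, G, G)
  "AGGGC" → prefix "AGGGC" already present; 0 new (none)
  "GCCCC" → prefix "GC" already present; 3 new (C, C, C)
  "GCTCCTGCT" → prefix "GCTCCTGC" already present; 1 new (T)
  "TG" → prefix "T" already present; 1 new (G)
  "CGGAGAGGTTC" → prefix "CGGAGAGGTT" already present; 1 new (C)
  "AGGGCTCCCGC" → prefix "AGGGCTC" already present; 4 new (C, C, G, C)
  "CGGAGAGGA" → prefix "CGGAGAGG" already present; 1 new (A)
  "AGGAGCGG" → prefix "AGG" already present; 5 new (A, G, C, G, G)
  "AGGAGC" → prefix "AGGAGC" already present; 0 new (none)
  "GCTCTTATTGT" → prefix "GCTC" already present; 7 new (T, T, A, T, T, G, T)
Total nodes = 10 + 10 + 11 + 9 + 0 + 8 + 0 + 5 + 9 + 0 + 3 + 1 + 1 + 1 + 4 + 1 + 5 + 0 + 7 = 85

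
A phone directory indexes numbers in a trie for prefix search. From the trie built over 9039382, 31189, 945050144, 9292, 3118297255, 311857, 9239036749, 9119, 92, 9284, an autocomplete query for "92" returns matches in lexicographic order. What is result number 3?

9284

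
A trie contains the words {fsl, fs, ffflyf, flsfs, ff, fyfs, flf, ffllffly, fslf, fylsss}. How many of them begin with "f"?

Filter for entries beginning with "f":
Words under "f": ff, ffflyf, ffllffly, flf, flsfs, fs, fsl, fslf, fyfs, fylsss
Count: 10

10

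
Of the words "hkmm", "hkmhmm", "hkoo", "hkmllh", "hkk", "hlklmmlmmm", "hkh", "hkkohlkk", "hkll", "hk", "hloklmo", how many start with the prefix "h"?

11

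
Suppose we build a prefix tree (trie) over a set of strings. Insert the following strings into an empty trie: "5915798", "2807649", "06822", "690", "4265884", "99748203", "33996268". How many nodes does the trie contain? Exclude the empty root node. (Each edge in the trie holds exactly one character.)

Count nodes per top-level branch (shared prefixes stored once):
  '0'-branch (06822): 5 nodes
  '2'-branch (2807649): 7 nodes
  '3'-branch (33996268): 8 nodes
  '4'-branch (4265884): 7 nodes
  '5'-branch (5915798): 7 nodes
  '6'-branch (690): 3 nodes
  '9'-branch (99748203): 8 nodes
Sum: 45

45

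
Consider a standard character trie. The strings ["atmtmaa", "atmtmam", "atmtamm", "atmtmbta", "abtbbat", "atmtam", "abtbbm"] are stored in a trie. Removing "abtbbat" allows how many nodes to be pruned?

2

A node on "abtbbat"'s path can go only if nothing else ends at it or branches off below it.
The suffix "at" (2 nodes) is used only by "abtbbat"; the node for "abtbb" still has the child "m", so pruning stops there.
Nodes removed: 2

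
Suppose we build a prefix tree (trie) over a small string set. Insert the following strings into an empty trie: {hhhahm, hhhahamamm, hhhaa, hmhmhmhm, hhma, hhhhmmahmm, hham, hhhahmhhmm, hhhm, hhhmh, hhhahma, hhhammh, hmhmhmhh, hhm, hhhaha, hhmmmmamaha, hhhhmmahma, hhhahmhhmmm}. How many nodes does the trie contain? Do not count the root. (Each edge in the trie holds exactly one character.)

51

Insert word by word; a character creates a node only if that edge doesn't already exist:
  "hhhahm" → 6 new (h, h, h, a, h, m)
  "hhhahamamm" → prefix "hhhah" already present; 5 new (a, m, a, m, m)
  "hhhaa" → prefix "hhha" already present; 1 new (a)
  "hmhmhmhm" → prefix "h" already present; 7 new (m, h, m, h, m, h, m)
  "hhma" → prefix "hh" already present; 2 new (m, a)
  "hhhhmmahmm" → prefix "hhh" already present; 7 new (h, m, m, a, h, m, m)
  "hham" → prefix "hh" already present; 2 new (a, m)
  "hhhahmhhmm" → prefix "hhhahm" already present; 4 new (h, h, m, m)
  "hhhm" → prefix "hhh" already present; 1 new (m)
  "hhhmh" → prefix "hhhm" already present; 1 new (h)
  "hhhahma" → prefix "hhhahm" already present; 1 new (a)
  "hhhammh" → prefix "hhha" already present; 3 new (m, m, h)
  "hmhmhmhh" → prefix "hmhmhmh" already present; 1 new (h)
  "hhm" → prefix "hhm" already present; 0 new (none)
  "hhhaha" → prefix "hhhaha" already present; 0 new (none)
  "hhmmmmamaha" → prefix "hhm" already present; 8 new (m, m, m, a, m, a, h, a)
  "hhhhmmahma" → prefix "hhhhmmahm" already present; 1 new (a)
  "hhhahmhhmmm" → prefix "hhhahmhhmm" already present; 1 new (m)
Total nodes = 6 + 5 + 1 + 7 + 2 + 7 + 2 + 4 + 1 + 1 + 1 + 3 + 1 + 0 + 0 + 8 + 1 + 1 = 51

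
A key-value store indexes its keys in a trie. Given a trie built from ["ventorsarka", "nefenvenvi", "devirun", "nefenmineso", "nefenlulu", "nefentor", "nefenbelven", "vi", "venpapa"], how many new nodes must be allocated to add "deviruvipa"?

"deviru" is already a path in the trie; the remaining "vipa" must be added.
Each of the 4 remaining characters creates one node.

4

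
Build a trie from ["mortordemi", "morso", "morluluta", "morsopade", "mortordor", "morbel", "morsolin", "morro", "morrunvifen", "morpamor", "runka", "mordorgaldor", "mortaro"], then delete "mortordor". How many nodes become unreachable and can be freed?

Walk "mortordor" from the leaf back toward the root, removing each node that no remaining word uses.
The suffix "or" (2 nodes) is used only by "mortordor"; the node for "mortord" still has the child "e", so pruning stops there.
Nodes removed: 2

2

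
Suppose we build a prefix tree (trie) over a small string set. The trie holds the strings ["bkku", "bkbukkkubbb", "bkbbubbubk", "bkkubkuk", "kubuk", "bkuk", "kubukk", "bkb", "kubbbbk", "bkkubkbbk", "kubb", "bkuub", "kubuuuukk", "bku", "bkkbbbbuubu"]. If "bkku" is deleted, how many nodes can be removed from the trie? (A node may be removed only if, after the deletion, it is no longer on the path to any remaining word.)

A node on "bkku"'s path can go only if nothing else ends at it or branches off below it.
Every node on "bkku" is still needed (e.g. by "bkkubkuk"), so nothing is freed.
Nodes removed: 0

0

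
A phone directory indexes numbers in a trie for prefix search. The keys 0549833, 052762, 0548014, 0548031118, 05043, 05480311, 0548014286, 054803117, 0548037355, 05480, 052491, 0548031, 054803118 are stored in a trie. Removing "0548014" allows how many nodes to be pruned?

Walk "0548014" from the leaf back toward the root, removing each node that no remaining word uses.
Every node on "0548014" is still needed (e.g. by "0548014286"), so nothing is freed.
Nodes removed: 0

0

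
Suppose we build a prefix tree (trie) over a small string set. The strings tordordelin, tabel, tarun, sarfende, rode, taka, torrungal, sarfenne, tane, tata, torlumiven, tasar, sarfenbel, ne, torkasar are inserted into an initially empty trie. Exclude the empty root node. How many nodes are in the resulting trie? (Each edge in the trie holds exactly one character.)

64

Trace insertions, counting only characters that open a new branch:
  "tordordelin" → 11 new (t, o, r, d, o, r, d, e, l, i, n)
  "tabel" → prefix "t" already present; 4 new (a, b, e, l)
  "tarun" → prefix "ta" already present; 3 new (r, u, n)
  "sarfende" → 8 new (s, a, r, f, e, n, d, e)
  "rode" → 4 new (r, o, d, e)
  "taka" → prefix "ta" already present; 2 new (k, a)
  "torrungal" → prefix "tor" already present; 6 new (r, u, n, g, a, l)
  "sarfenne" → prefix "sarfen" already present; 2 new (n, e)
  "tane" → prefix "ta" already present; 2 new (n, e)
  "tata" → prefix "ta" already present; 2 new (t, a)
  "torlumiven" → prefix "tor" already present; 7 new (l, u, m, i, v, e, n)
  "tasar" → prefix "ta" already present; 3 new (s, a, r)
  "sarfenbel" → prefix "sarfen" already present; 3 new (b, e, l)
  "ne" → 2 new (n, e)
  "torkasar" → prefix "tor" already present; 5 new (k, a, s, a, r)
Total nodes = 11 + 4 + 3 + 8 + 4 + 2 + 6 + 2 + 2 + 2 + 7 + 3 + 3 + 2 + 5 = 64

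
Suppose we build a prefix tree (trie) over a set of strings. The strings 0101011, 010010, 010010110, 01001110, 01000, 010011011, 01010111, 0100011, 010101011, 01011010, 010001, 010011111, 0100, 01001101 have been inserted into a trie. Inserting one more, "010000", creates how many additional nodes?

1

"01000" is already a path in the trie; the remaining "0" must be added.
So 6 − 5 = 1 new nodes.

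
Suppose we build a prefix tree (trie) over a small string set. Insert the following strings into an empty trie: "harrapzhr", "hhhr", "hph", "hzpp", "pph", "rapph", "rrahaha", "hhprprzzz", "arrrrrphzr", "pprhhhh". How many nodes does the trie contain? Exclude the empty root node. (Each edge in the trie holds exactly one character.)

53

Insert word by word; a character creates a node only if that edge doesn't already exist:
  "harrapzhr" → 9 new (h, a, r, r, a, p, z, h, r)
  "hhhr" → prefix "h" already present; 3 new (h, h, r)
  "hph" → prefix "h" already present; 2 new (p, h)
  "hzpp" → prefix "h" already present; 3 new (z, p, p)
  "pph" → 3 new (p, p, h)
  "rapph" → 5 new (r, a, p, p, h)
  "rrahaha" → prefix "r" already present; 6 new (r, a, h, a, h, a)
  "hhprprzzz" → prefix "hh" already present; 7 new (p, r, p, r, z, z, z)
  "arrrrrphzr" → 10 new (a, r, r, r, r, r, p, h, z, r)
  "pprhhhh" → prefix "pp" already present; 5 new (r, h, h, h, h)
Total nodes = 9 + 3 + 2 + 3 + 3 + 5 + 6 + 7 + 10 + 5 = 53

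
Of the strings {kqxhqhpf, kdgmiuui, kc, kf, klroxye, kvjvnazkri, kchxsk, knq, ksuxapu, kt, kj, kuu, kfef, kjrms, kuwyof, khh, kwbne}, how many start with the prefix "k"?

17

Walk to "k"; the words in its subtree are exactly those with that prefix.
Words under "k": kc, kchxsk, kdgmiuui, kf, kfef, khh, kj, kjrms, klroxye, knq, kqxhqhpf, ksuxapu, kt, kuu, kuwyof, kvjvnazkri, kwbne
Count: 17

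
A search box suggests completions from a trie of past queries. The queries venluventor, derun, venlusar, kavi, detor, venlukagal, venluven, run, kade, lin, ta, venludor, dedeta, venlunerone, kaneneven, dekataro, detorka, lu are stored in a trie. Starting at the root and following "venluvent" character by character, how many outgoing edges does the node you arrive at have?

1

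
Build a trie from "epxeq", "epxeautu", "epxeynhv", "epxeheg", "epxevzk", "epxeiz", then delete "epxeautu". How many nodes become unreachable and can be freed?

Walk "epxeautu" from the leaf back toward the root, removing each node that no remaining word uses.
The suffix "autu" (4 nodes) is used only by "epxeautu"; the node for "epxe" still has the child "q", so pruning stops there.
Nodes removed: 4

4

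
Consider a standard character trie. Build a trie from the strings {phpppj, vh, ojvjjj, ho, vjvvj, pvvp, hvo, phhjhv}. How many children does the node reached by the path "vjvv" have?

The children of the "vjvv" node are the distinct next characters among strings starting with "vjvv".
Distinct next characters after "vjvv": j.
That node has 1 child edge.

1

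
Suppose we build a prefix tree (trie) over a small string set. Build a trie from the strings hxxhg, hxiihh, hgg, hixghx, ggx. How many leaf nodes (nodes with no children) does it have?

5

Leaves are exactly the stored words that no other stored word extends.
Those words: "ggx", "hgg", "hixghx", "hxiihh", "hxxhg"
Leaf count: 5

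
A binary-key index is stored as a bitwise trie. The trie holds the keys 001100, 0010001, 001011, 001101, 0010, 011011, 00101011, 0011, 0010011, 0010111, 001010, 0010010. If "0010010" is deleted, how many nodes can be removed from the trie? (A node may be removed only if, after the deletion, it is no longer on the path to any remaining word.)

After clearing the end-marker at "0010010", prune upward until reaching a node still needed by another word.
The suffix "0" (1 node) is used only by "0010010"; the node for "001001" still has the child "1", so pruning stops there.
Nodes removed: 1

1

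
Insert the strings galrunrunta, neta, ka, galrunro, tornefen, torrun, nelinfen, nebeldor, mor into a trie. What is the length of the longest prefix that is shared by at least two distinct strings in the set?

7

The deepest shared node is where two words last agree before diverging.
"galrunro" and "galrunrunta" agree on "galrunr" (7 characters) before diverging; nothing deeper is shared.
Longest shared-prefix length: 7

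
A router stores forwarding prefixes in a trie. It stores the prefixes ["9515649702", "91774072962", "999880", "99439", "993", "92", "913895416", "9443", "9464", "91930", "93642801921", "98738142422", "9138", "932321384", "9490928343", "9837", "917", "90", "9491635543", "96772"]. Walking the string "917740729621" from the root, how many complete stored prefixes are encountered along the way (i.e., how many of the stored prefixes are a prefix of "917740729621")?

2

Traverse "917740729621" character by character; count nodes along the way that are marked as word ends.
Prefixes of the query that are stored words: "917", "91774072962"
Count: 2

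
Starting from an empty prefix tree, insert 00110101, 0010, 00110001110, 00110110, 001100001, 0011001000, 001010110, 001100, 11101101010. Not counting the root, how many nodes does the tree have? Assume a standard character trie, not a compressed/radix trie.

39

Trie structure (* marks end of a word):
(root)
├─ 0
│  └─ 0
│     └─ 1
│        ├─ 0 *
│        │  └─ 1
│        │     └─ 0
│        │        └─ 1
│        │           └─ 1
│        │              └─ 0 *
│        └─ 1
│           └─ 0
│              ├─ 0 *
│              │  ├─ 0
│              │  │  ├─ 0
│              │  │  │  └─ 1 *
│              │  │  └─ 1
│              │  │     └─ 1
│              │  │        └─ 1
│              │  │           └─ 0 *
│              │  └─ 1
│              │     └─ 0
│              │        └─ 0
│              │           └─ 0 *
│              └─ 1
│                 ├─ 0
│                 │  └─ 1 *
│                 └─ 1
│                    └─ 0 *
└─ 1
   └─ 1
      └─ 1
         └─ 0
            └─ 1
               └─ 1
                  └─ 0
                     └─ 1
                        └─ 0
                           └─ 1
                              └─ 0 *
Counting every labelled node above: 39.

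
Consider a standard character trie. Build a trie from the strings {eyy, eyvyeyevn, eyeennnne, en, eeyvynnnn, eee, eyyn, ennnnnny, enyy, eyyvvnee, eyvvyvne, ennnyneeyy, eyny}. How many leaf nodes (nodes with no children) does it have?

Leaves are exactly the stored words that no other stored word extends.
Those words: "eee", "eeyvynnnn", "ennnnnny", "ennnyneeyy", "enyy", "eyeennnne", "eyny", "eyvvyvne", "eyvyeyevn", "eyyn", "eyyvvnee"
Leaf count: 11

11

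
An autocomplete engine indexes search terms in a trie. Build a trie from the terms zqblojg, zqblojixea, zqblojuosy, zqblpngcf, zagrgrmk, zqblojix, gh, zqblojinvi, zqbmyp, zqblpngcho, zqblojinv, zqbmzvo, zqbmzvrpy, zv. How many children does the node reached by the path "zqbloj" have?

Walk "zqbloj" from the root, arriving at one node.
Characters that immediately follow "zqbloj" among the stored strings: {g, i, u}.
That node has 3 child edges.

3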